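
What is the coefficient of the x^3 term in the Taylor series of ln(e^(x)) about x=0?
Expand to order 3: ln(e^(x)) = x + O(x^4).
The coefficient of x^3 is 0.

Final answer: 0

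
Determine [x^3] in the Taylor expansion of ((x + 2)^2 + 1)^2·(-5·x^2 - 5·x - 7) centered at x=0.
Expand to order 3: ((x + 2)^2 + 1)^2·(-5·x^2 - 5·x - 7) = -386·x^3 - 507·x^2 - 405·x - 175 + O(x^4).
The coefficient of x^3 is -386.

Final answer: -386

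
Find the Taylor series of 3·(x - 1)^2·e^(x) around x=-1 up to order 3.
12·e^(-1) - 3·e^(-1)·(x + 1)^2 - e^(-1)·(x + 1)^3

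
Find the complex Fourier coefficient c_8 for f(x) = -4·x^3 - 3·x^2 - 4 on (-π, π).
Compute the real Fourier coefficients first: a_8 = -3/16, b_8 = -3/32 + π^2.
Then c_8 = (a_8 − i·b_8)/2 = -3/32 - i·π^2/2 + 3·i/64.

Final answer: -3/32 - i·π^2/2 + 3·i/64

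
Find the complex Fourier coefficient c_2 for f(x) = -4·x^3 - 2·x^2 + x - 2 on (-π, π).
Compute the real Fourier coefficients first: a_2 = -2, b_2 = -7 + 4·π^2.
Then c_2 = (a_2 − i·b_2)/2 = -1 - 2·i·π^2 + 7·i/2.

Final answer: -1 - 2·i·π^2 + 7·i/2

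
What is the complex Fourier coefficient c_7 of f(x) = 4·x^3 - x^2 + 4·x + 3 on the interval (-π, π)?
Compute the real Fourier coefficients first: a_7 = 4/49, b_7 = 344/343 + 8·π^2/7.
Then c_7 = (a_7 − i·b_7)/2 = 2/49 - 4·i·π^2/7 - 172·i/343.

Final answer: 2/49 - 4·i·π^2/7 - 172·i/343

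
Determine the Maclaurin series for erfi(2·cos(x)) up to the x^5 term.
25·x^4·e^(4)/(6·√(π)) - 2·x^2·e^(4)/√(π) + erfi(2)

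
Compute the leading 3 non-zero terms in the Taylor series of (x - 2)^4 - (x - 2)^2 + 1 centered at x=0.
23·x^2 - 28·x + 13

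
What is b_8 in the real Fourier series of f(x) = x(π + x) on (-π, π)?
b_8 = (1/π) ∫_{-π}^{π} f(x)·sin(8x) dx.
Evaluate the integral (use parity and integration by parts as needed): b_8 = -π/4.

Final answer: -π/4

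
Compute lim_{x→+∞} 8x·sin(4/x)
As x → +∞: let u = 4/x → 0⁺; then 8·x·sin(4/x) = 8·4·sin(u)/u → 8·4·1 = 32.
Limit = 32.

Final answer: 32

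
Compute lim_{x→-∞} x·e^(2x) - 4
The product is a 0·∞ indeterminate form at x → -∞.
Rewrite the product as x / e^(-2x) (an ∞/∞ form) and apply L'Hôpital, or use the standard hierarchy e^(2|x|) ≫ |x| as x → -∞.
The indeterminate product → 0, so the limit = -4.

Final answer: -4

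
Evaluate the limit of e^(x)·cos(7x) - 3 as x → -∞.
Evaluate the dominant behaviour as x → -∞; each term tends to a finite value or vanishes.
Limit = -3.

Final answer: -3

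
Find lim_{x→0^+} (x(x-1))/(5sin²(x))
Both numerator and denominator → 0 as x → 0^+; this is a 0/0 indeterminate form.
Expand each to leading order near x = 0: numerator ~ -x, denominator ~ 5·x^2.
The limit of the ratio is -∞.

Final answer: -∞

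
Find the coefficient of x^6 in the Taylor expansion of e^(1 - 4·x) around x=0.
Expand to order 6: e^(1 - 4·x) = 256·e·x^6/45 - 128·e·x^5/15 + 32·e·x^4/3 - 32·e·x^3/3 + 8·e·x^2 - 4·e·x + e + O(x^7).
The coefficient of x^6 is 256·e/45.

Final answer: 256·e/45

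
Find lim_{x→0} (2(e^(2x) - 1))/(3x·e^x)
Both numerator and denominator → 0 as x → 0; this is a 0/0 indeterminate form.
Expand each to leading order near x = 0: numerator ~ 4·x, denominator ~ 3·x.
The limit of the ratio is 4/3.

Final answer: 4/3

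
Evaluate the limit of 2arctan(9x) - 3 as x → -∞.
Evaluate the dominant behaviour as x → -∞; each term tends to a finite value or vanishes.
Limit = -π - 3.

Final answer: -π - 3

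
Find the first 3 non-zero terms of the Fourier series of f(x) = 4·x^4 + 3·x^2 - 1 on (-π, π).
(180 - 32·π^2)·cos(x) + (-9 + 8·π^2)·cos(2·x) - 1 + π^2 + 4·π^4/5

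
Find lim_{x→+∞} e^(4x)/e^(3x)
This is an ∞/∞ indeterminate form as x → +∞.
Rewrite e^(4x)/e^(3x) = e^((4−3)x) = e^(x); the exponent coefficient is 1 > 0 so e^(x) → ∞.
Limit = ∞.

Final answer: ∞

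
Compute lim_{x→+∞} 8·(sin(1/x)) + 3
Evaluate the dominant behaviour as x → +∞; each term tends to a finite value or vanishes.
Limit = 3.

Final answer: 3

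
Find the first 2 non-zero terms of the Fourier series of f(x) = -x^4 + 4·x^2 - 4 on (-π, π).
(-64 + 8·π^2)·cos(x) - π^4/5 - 4 + 4·π^2/3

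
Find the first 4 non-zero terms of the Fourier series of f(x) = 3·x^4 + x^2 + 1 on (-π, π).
(140 - 24·π^2)·cos(x) + (-8 + 6·π^2)·cos(2·x) + (4/3 - 8·π^2/3)·cos(3·x) + 1 + π^2/3 + 3·π^4/5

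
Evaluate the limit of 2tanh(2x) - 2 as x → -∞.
Evaluate the dominant behaviour as x → -∞; each term tends to a finite value or vanishes.
Limit = -4.

Final answer: -4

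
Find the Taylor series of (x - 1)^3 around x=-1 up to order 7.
-8 + 12·(x + 1) - 6·(x + 1)^2 + (x + 1)^3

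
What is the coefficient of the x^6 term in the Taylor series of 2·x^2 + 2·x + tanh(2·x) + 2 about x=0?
Expand to order 6: 2·x^2 + 2·x + tanh(2·x) + 2 = 64·x^5/15 - 8·x^3/3 + 2·x^2 + 4·x + 2 + O(x^7).
The coefficient of x^6 is 0.

Final answer: 0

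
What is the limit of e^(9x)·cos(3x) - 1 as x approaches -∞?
Evaluate the dominant behaviour as x → -∞; each term tends to a finite value or vanishes.
Limit = -1.

Final answer: -1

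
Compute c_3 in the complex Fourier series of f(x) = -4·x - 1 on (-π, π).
Compute the real Fourier coefficients first: a_3 = 0, b_3 = -8/3.
Then c_3 = (a_3 − i·b_3)/2 = 4·i/3.

Final answer: 4·i/3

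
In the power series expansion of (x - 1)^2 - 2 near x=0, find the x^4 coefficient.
Expand to order 4: (x - 1)^2 - 2 = x^2 - 2·x - 1 + O(x^5).
The coefficient of x^4 is 0.

Final answer: 0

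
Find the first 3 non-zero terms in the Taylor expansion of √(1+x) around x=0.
-x^2/8 + x/2 + 1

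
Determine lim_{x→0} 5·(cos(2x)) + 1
Direct substitution at x = 0 gives 6.

Final answer: 6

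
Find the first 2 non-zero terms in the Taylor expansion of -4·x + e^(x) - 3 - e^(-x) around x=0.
-2·x - 3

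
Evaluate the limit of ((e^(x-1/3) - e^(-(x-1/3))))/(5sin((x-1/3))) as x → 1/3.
Both numerator and denominator → 0 as x → 1/3; this is a 0/0 indeterminate form.
Expand each to leading order near x = 1/3: numerator ~ 2·(x - 1/3), denominator ~ 5·(x - 1/3).
The limit of the ratio is 2/5.

Final answer: 2/5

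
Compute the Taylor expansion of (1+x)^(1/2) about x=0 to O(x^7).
-21·x^6/1024 + 7·x^5/256 - 5·x^4/128 + x^3/16 - x^2/8 + x/2 + 1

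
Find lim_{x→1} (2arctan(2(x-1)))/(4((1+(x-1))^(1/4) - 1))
Both numerator and denominator → 0 as x → 1; this is a 0/0 indeterminate form.
Expand each to leading order near x = 1: numerator ~ 4·(x - 1), denominator ~ (x - 1).
The limit of the ratio is 4.

Final answer: 4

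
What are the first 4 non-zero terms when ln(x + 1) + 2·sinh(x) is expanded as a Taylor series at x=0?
-x^4/4 + 2·x^3/3 - x^2/2 + 3·x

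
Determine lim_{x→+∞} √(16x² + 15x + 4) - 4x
As x → +∞: multiply by the conjugate to get (15x+4)/(√(16x²+15x+4)+4x); the denominator ~ 8x, so the limit is 15/8.
Limit = 15/8.

Final answer: 15/8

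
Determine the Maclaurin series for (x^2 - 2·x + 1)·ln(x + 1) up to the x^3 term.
7·x^3/3 - 5·x^2/2 + x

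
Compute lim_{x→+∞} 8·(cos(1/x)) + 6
Evaluate the dominant behaviour as x → +∞; each term tends to a finite value or vanishes.
Limit = 14.

Final answer: 14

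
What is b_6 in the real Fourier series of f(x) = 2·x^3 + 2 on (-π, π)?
b_6 = (1/π) ∫_{-π}^{π} f(x)·sin(6x) dx.
Evaluate the integral (use parity and integration by parts as needed): b_6 = 1/9 - 2·π^2/3.

Final answer: 1/9 - 2·π^2/3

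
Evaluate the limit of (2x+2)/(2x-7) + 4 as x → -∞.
Evaluate the dominant behaviour as x → -∞; each term tends to a finite value or vanishes.
Limit = 5.

Final answer: 5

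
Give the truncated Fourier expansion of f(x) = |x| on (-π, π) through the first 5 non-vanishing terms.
-4·cos(x)/π - 4·cos(3·x)/(9·π) - 4·cos(5·x)/(25·π) - 4·cos(7·x)/(49·π) + π/2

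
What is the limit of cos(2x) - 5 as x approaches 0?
Direct substitution at x = 0 gives -4.

Final answer: -4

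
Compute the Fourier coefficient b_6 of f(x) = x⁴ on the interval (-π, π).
b_6 = (1/π) ∫_{-π}^{π} f(x)·sin(6x) dx.
Evaluate the integral (use parity and integration by parts as needed): b_6 = 0.

Final answer: 0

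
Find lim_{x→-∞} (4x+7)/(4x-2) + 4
Evaluate the dominant behaviour as x → -∞; each term tends to a finite value or vanishes.
Limit = 5.

Final answer: 5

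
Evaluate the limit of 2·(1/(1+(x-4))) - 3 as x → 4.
Direct substitution at x = 4 gives -1.

Final answer: -1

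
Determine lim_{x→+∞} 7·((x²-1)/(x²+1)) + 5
Evaluate the dominant behaviour as x → +∞; each term tends to a finite value or vanishes.
Limit = 12.

Final answer: 12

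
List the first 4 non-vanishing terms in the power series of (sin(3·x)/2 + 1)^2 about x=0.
-9·x^3/2 + 9·x^2/4 + 3·x + 1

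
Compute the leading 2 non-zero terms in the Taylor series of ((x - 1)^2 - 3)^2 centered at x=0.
8·x + 4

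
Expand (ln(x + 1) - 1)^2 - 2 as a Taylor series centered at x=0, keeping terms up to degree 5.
-37·x^5/30 + 17·x^4/12 - 5·x^3/3 + 2·x^2 - 2·x - 1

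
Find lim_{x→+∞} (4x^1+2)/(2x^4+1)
This is an ∞/∞ indeterminate form as x → +∞.
Divide numerator and denominator by x^4 and let the lower-order terms vanish; the numerator's degree 1 is below the denominator's degree 4, so the quotient → 0.
Limit = 0.

Final answer: 0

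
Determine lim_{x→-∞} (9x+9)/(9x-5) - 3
Evaluate the dominant behaviour as x → -∞; each term tends to a finite value or vanishes.
Limit = -2.

Final answer: -2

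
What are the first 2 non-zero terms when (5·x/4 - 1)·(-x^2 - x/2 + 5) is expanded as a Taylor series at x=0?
27·x/4 - 5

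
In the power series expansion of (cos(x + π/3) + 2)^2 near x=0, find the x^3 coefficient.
Expand to order 3: (cos(x + π/3) + 2)^2 = 2·√(3)·x^3/3 - x^2/2 - 5·√(3)·x/2 + 25/4 + O(x^4).
The coefficient of x^3 is 2·√(3)/3.

Final answer: 2·√(3)/3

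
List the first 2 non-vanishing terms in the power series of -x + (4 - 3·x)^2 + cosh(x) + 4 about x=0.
21 - 25·x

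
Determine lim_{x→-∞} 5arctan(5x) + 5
Evaluate the dominant behaviour as x → -∞; each term tends to a finite value or vanishes.
Limit = 5 - 5·π/2.

Final answer: 5 - 5·π/2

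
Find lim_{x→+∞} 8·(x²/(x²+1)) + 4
Evaluate the dominant behaviour as x → +∞; each term tends to a finite value or vanishes.
Limit = 12.

Final answer: 12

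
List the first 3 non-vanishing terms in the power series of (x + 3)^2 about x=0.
x^2 + 6·x + 9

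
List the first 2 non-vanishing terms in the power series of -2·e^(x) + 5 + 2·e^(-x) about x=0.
5 - 4·x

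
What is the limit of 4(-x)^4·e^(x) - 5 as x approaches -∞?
The product is a 0·∞ indeterminate form at x → -∞.
Rewrite the product as 4(-x)^4 / e^(-x) (an ∞/∞ form) and apply L'Hôpital, or use the standard hierarchy e^(|x|) ≫ |(-x)^4| as x → -∞.
The indeterminate product → 0, so the limit = -5.

Final answer: -5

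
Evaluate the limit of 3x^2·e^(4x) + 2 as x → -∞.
The product is a 0·∞ indeterminate form at x → -∞.
Rewrite the product as 3x^2 / e^(-4x) (an ∞/∞ form) and apply L'Hôpital, or use the standard hierarchy e^(4|x|) ≫ |x^2| as x → -∞.
The indeterminate product → 0, so the limit = 2.

Final answer: 2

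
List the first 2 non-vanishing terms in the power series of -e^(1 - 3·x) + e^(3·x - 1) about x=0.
x·(3·e^(-1) + 3·e) - e + e^(-1)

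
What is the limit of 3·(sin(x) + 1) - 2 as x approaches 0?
Direct substitution at x = 0 gives 1.

Final answer: 1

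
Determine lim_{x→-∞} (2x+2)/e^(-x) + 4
The quotient is an ∞/∞ indeterminate form as x → -∞.
Compare growth rates of the dominant terms (exponentials ≫ polynomials ≫ logarithms), or apply L'Hôpital's rule; the quotient → 0.
Adding the constant: 0 + 4 = 4. Limit = 4.

Final answer: 4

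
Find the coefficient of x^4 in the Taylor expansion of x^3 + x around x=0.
Expand to order 4: x^3 + x = x^3 + x + O(x^5).
The coefficient of x^4 is 0.

Final answer: 0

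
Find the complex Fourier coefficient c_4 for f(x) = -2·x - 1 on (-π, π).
Compute the real Fourier coefficients first: a_4 = 0, b_4 = 1.
Then c_4 = (a_4 − i·b_4)/2 = -i/2.

Final answer: -i/2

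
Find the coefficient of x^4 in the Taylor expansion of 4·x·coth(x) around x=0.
Expand to order 4: 4·x·coth(x) = -4·x^4/45 + 4·x^2/3 + 4 + O(x^5).
The coefficient of x^4 is -4/45.

Final answer: -4/45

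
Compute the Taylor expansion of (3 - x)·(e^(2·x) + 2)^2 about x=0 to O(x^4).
32·x^3 + 36·x^2 + 27·x + 27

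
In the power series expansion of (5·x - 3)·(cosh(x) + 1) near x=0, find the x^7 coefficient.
Expand to order 7: (5·x - 3)·(cosh(x) + 1) = x^7/144 - x^6/240 + 5·x^5/24 - x^4/8 + 5·x^3/2 - 3·x^2/2 + 10·x - 6 + O(x^8).
The coefficient of x^7 is 1/144.

Final answer: 1/144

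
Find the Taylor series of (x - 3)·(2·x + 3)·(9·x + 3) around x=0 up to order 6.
18·x^3 - 21·x^2 - 90·x - 27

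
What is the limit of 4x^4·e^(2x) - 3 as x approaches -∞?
The product is a 0·∞ indeterminate form at x → -∞.
Rewrite the product as 4x^4 / e^(-2x) (an ∞/∞ form) and apply L'Hôpital, or use the standard hierarchy e^(2|x|) ≫ |x^4| as x → -∞.
The indeterminate product → 0, so the limit = -3.

Final answer: -3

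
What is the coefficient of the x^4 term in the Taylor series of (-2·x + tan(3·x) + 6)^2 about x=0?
Expand to order 4: (-2·x + tan(3·x) + 6)^2 = 18·x^4 + 108·x^3 + x^2 + 12·x + 36 + O(x^5).
The coefficient of x^4 is 18.

Final answer: 18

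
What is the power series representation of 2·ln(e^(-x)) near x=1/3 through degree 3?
-2/3 - 2·(x - 1/3)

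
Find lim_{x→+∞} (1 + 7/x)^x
As x → +∞: this is the defining limit (1 + 7/x)^x → e^7.
Limit = e^(7).

Final answer: e^(7)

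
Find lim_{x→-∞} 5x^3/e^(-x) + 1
The quotient is an ∞/∞ indeterminate form as x → -∞.
Compare growth rates of the dominant terms (exponentials ≫ polynomials ≫ logarithms), or apply L'Hôpital's rule; the quotient → 0.
Adding the constant: 0 + 1 = 1. Limit = 1.

Final answer: 1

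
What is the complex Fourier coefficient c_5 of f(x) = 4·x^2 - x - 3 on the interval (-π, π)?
Compute the real Fourier coefficients first: a_5 = -16/25, b_5 = -2/5.
Then c_5 = (a_5 − i·b_5)/2 = -8/25 + i/5.

Final answer: -8/25 + i/5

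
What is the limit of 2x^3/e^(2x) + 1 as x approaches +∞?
The quotient is an ∞/∞ indeterminate form as x → +∞.
The exponential denominator e^(2x) dominates the polynomial numerator (e^x ≫ x^3 as x → ∞), so the quotient → 0.
Adding the constant: 0 + 1 = 1. Limit = 1.

Final answer: 1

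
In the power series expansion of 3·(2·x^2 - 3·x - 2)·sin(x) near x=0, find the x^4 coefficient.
Expand to order 4: 3·(2·x^2 - 3·x - 2)·sin(x) = 3·x^4/2 + 7·x^3 - 9·x^2 - 6·x + O(x^5).
The coefficient of x^4 is 3/2.

Final answer: 3/2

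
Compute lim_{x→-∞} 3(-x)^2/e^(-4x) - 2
The quotient is an ∞/∞ indeterminate form as x → -∞.
Compare growth rates of the dominant terms (exponentials ≫ polynomials ≫ logarithms), or apply L'Hôpital's rule; the quotient → 0.
Adding the constant: 0 - 2 = -2. Limit = -2.

Final answer: -2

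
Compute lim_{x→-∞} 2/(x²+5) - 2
Evaluate the dominant behaviour as x → -∞; each term tends to a finite value or vanishes.
Limit = -2.

Final answer: -2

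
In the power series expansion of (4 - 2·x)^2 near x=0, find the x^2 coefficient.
Expand to order 2: (4 - 2·x)^2 = 4·x^2 - 16·x + 16 + O(x^3).
The coefficient of x^2 is 4.

Final answer: 4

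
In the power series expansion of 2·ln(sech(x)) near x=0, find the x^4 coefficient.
Expand to order 4: 2·ln(sech(x)) = x^4/6 - x^2 + O(x^5).
The coefficient of x^4 is 1/6.

Final answer: 1/6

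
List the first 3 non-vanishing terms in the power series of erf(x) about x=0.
x^5/(5·√(π)) - 2·x^3/(3·√(π)) + 2·x/√(π)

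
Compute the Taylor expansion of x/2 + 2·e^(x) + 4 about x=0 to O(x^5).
x^4/12 + x^3/3 + x^2 + 5·x/2 + 6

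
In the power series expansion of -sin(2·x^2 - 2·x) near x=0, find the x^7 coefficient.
Expand to order 7: -sin(2·x^2 - 2·x) = 832·x^7/315 - 56·x^5/15 + 4·x^4 - 4·x^3/3 - 2·x^2 + 2·x + O(x^8).
The coefficient of x^7 is 832/315.

Final answer: 832/315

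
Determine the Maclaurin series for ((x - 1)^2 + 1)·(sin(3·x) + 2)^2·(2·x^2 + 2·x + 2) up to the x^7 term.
954·x^7/35 + 648·x^6/5 + 12·x^5/5 - 106·x^4 - 56·x^3 + 44·x^2 + 48·x + 16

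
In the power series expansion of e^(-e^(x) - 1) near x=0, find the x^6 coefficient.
-e^(-2)/80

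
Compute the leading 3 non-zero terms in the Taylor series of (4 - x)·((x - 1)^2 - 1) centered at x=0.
-x^3 + 6·x^2 - 8·x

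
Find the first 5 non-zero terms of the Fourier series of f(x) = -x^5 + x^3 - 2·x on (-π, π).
(-256 - 2·π^4 + 42·π^2)·sin(x) + (-6·π^2 + 11 + π^4)·sin(2·x) + (-2·π^4/3 - 224/81 + 58·π^2/27)·sin(3·x) + (-9·π^2/8 + 91/64 + π^4/2)·sin(4·x) + (-2·π^4/5 - 608/625 + 18·π^2/25)·sin(5·x)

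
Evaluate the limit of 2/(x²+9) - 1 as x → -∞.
Evaluate the dominant behaviour as x → -∞; each term tends to a finite value or vanishes.
Limit = -1.

Final answer: -1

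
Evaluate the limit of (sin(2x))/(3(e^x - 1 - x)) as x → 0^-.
Both numerator and denominator → 0 as x → 0^-; this is a 0/0 indeterminate form.
Expand each to leading order near x = 0: numerator ~ 2·x, denominator ~ 3·x^2/2.
The limit of the ratio is -∞.

Final answer: -∞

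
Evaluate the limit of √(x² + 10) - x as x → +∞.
This is an ∞ − ∞ indeterminate form.
Multiply and divide by the conjugate √(x²+10) + x; the x² terms cancel, leaving 10/(√(x²+10)+x) → 0.
Limit = 0.

Final answer: 0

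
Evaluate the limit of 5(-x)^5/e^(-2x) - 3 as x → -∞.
The quotient is an ∞/∞ indeterminate form as x → -∞.
Compare growth rates of the dominant terms (exponentials ≫ polynomials ≫ logarithms), or apply L'Hôpital's rule; the quotient → 0.
Adding the constant: 0 - 3 = -3. Limit = -3.

Final answer: -3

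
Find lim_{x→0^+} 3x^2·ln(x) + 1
The product is a 0·∞ indeterminate form at x → 0⁺.
Rewrite the product as 3·ln(x) / x^(-2) and apply L'Hôpital, or use the standard hierarchy x^(-2) ≫ |ln x| as x → 0⁺.
The indeterminate product → 0, so the limit = 1.

Final answer: 1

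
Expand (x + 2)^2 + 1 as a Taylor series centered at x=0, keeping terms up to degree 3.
x^2 + 4·x + 5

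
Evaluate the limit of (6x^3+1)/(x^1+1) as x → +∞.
This is an ∞/∞ indeterminate form as x → +∞.
Divide numerator and denominator by x^3 and let the lower-order terms vanish; the numerator's degree 3 exceeds the denominator's degree 1, so the quotient diverges.
Limit = ∞.

Final answer: ∞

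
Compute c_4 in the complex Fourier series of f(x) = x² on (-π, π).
Compute the real Fourier coefficients first: a_4 = 1/4, b_4 = 0.
Then c_4 = (a_4 − i·b_4)/2 = 1/8.

Final answer: 1/8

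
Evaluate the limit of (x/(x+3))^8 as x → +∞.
As x → +∞: x/(x+3) = 1/(1 + 3/x) → 1, and the 8th power of a limit-1 base also → 1.
Limit = 1.

Final answer: 1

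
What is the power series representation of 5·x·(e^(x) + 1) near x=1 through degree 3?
5 + 5·e + (5 + 10·e)·(x - 1) + 15·e·(x - 1)^2/2 + 10·e·(x - 1)^3/3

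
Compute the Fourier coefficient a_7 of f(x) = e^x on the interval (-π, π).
a_7 = (1/π) ∫_{-π}^{π} f(x)·cos(7x) dx.
Evaluate the integral (use parity and integration by parts as needed): a_7 = (1 - e^(2·π))·e^(-π)/(50·π).

Final answer: (1 - e^(2·π))·e^(-π)/(50·π)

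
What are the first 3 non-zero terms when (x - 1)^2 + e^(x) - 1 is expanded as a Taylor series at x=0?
3·x^2/2 - x + 1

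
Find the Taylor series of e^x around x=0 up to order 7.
x^7/5040 + x^6/720 + x^5/120 + x^4/24 + x^3/6 + x^2/2 + x + 1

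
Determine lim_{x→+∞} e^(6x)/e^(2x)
This is an ∞/∞ indeterminate form as x → +∞.
Rewrite e^(6x)/e^(2x) = e^((6−2)x) = e^(4x); the exponent coefficient is 4 > 0 so e^(4x) → ∞.
Limit = ∞.

Final answer: ∞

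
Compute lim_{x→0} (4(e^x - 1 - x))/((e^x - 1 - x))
Both numerator and denominator → 0 as x → 0; this is a 0/0 indeterminate form.
Expand each to leading order near x = 0: numerator ~ 2·x^2, denominator ~ x^2/2.
The limit of the ratio is 4.

Final answer: 4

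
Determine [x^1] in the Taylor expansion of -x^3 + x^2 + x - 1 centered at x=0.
Expand to order 1: -x^3 + x^2 + x - 1 = x - 1 + O(x^2).
The coefficient of x^1 is 1.

Final answer: 1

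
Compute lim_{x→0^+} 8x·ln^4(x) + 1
The product is a 0·∞ indeterminate form at x → 0⁺.
Rewrite the product as 8·ln^4(x) / x^(-1) and apply L'Hôpital, or use the standard hierarchy x^(-1) ≫ |ln x|^4 as x → 0⁺.
The indeterminate product → 0, so the limit = 1.

Final answer: 1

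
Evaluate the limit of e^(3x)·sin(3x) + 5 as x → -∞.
Evaluate the dominant behaviour as x → -∞; each term tends to a finite value or vanishes.
Limit = 5.

Final answer: 5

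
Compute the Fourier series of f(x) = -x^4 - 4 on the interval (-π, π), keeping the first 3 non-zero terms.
(-48 + 8·π^2)·cos(x) + (3 - 2·π^2)·cos(2·x) - π^4/5 - 4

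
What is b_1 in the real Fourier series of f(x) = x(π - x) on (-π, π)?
b_1 = (1/π) ∫_{-π}^{π} f(x)·sin(1x) dx.
Evaluate the integral (use parity and integration by parts as needed): b_1 = 2·π.

Final answer: 2·π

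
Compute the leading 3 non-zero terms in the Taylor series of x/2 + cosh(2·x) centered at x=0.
2·x^2 + x/2 + 1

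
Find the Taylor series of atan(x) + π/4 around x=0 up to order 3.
-x^3/3 + x + π/4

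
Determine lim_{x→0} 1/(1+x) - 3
Direct substitution at x = 0 gives -2.

Final answer: -2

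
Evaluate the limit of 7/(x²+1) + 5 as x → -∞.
Evaluate the dominant behaviour as x → -∞; each term tends to a finite value or vanishes.
Limit = 5.

Final answer: 5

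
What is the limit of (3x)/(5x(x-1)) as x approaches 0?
Both numerator and denominator → 0 as x → 0; this is a 0/0 indeterminate form.
Expand each to leading order near x = 0: numerator ~ 3·x, denominator ~ -5·x.
The limit of the ratio is -3/5.

Final answer: -3/5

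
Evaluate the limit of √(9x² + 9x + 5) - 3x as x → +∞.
As x → +∞: multiply by the conjugate to get (9x+5)/(√(9x²+9x+5)+3x); the denominator ~ 6x, so the limit is 9/6 = 3/2.
Limit = 3/2.

Final answer: 3/2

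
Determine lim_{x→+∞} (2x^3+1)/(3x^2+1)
This is an ∞/∞ indeterminate form as x → +∞.
Divide numerator and denominator by x^3 and let the lower-order terms vanish; the numerator's degree 3 exceeds the denominator's degree 2, so the quotient diverges.
Limit = ∞.

Final answer: ∞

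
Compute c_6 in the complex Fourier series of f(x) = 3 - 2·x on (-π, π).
Compute the real Fourier coefficients first: a_6 = 0, b_6 = 2/3.
Then c_6 = (a_6 − i·b_6)/2 = -i/3.

Final answer: -i/3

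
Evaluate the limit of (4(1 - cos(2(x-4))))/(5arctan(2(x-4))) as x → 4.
Both numerator and denominator → 0 as x → 4; this is a 0/0 indeterminate form.
Expand each to leading order near x = 4: numerator ~ 8·(x - 4)^2, denominator ~ 10·(x - 4).
The limit of the ratio is 0.

Final answer: 0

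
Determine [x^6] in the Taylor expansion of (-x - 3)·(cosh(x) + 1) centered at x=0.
Expand to order 6: (-x - 3)·(cosh(x) + 1) = -x^6/240 - x^5/24 - x^4/8 - x^3/2 - 3·x^2/2 - 2·x - 6 + O(x^7).
The coefficient of x^6 is -1/240.

Final answer: -1/240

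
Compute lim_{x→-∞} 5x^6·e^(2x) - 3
The product is a 0·∞ indeterminate form at x → -∞.
Rewrite the product as 5x^6 / e^(-2x) (an ∞/∞ form) and apply L'Hôpital, or use the standard hierarchy e^(2|x|) ≫ |x^6| as x → -∞.
The indeterminate product → 0, so the limit = -3.

Final answer: -3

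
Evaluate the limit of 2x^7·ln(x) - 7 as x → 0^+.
The product is a 0·∞ indeterminate form at x → 0⁺.
Rewrite the product as 2·ln(x) / x^(-7) and apply L'Hôpital, or use the standard hierarchy x^(-7) ≫ |ln x| as x → 0⁺.
The indeterminate product → 0, so the limit = -7.

Final answer: -7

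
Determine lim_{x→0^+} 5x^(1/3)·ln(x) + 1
The product is a 0·∞ indeterminate form at x → 0⁺.
Rewrite the product as 5·ln(x) / x^(-1/3) and apply L'Hôpital, or use the standard hierarchy x^(-1/3) ≫ |ln x| as x → 0⁺.
The indeterminate product → 0, so the limit = 1.

Final answer: 1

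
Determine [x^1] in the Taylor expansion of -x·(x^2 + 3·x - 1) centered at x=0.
Expand to order 1: -x·(x^2 + 3·x - 1) = x + O(x^2).
The coefficient of x^1 is 1.

Final answer: 1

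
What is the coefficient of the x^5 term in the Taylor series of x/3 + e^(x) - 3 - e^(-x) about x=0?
Expand to order 5: x/3 + e^(x) - 3 - e^(-x) = x^5/60 + x^3/3 + 7·x/3 - 3 + O(x^6).
The coefficient of x^5 is 1/60.

Final answer: 1/60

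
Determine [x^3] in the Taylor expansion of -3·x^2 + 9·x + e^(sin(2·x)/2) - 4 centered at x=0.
Expand to order 3: -3·x^2 + 9·x + e^(sin(2·x)/2) - 4 = -x^3/2 - 5·x^2/2 + 10·x - 3 + O(x^4).
The coefficient of x^3 is -1/2.

Final answer: -1/2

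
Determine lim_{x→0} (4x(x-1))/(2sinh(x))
Both numerator and denominator → 0 as x → 0; this is a 0/0 indeterminate form.
Expand each to leading order near x = 0: numerator ~ -4·x, denominator ~ 2·x.
The limit of the ratio is -2.

Final answer: -2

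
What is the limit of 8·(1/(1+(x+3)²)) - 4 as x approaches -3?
Direct substitution at x = -3 gives 4.

Final answer: 4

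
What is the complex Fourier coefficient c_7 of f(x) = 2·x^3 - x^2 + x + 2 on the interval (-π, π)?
Compute the real Fourier coefficients first: a_7 = 4/49, b_7 = 74/343 + 4·π^2/7.
Then c_7 = (a_7 − i·b_7)/2 = 2/49 - 2·i·π^2/7 - 37·i/343.

Final answer: 2/49 - 2·i·π^2/7 - 37·i/343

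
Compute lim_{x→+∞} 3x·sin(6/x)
As x → +∞: let u = 6/x → 0⁺; then 3·x·sin(6/x) = 3·6·sin(u)/u → 3·6·1 = 18.
Limit = 18.

Final answer: 18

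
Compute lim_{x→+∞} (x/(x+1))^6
As x → +∞: x/(x+1) = 1/(1 + 1/x) → 1, and the 6th power of a limit-1 base also → 1.
Limit = 1.

Final answer: 1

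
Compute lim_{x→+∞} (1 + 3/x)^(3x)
As x → +∞: write (1 + 3/x)^(3x) = ((1 + 3/x)^x)^3 → (e^3)^3 = e^9.
Limit = e^(9).

Final answer: e^(9)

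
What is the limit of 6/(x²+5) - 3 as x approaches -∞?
Evaluate the dominant behaviour as x → -∞; each term tends to a finite value or vanishes.
Limit = -3.

Final answer: -3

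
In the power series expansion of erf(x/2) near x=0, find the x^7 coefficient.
Expand to order 7: erf(x/2) = -x^7/(2688·√(π)) + x^5/(160·√(π)) - x^3/(12·√(π)) + x/√(π) + O(x^8).
The coefficient of x^7 is -1/(2688·√(π)).

Final answer: -1/(2688·√(π))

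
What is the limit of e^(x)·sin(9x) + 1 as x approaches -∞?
Evaluate the dominant behaviour as x → -∞; each term tends to a finite value or vanishes.
Limit = 1.

Final answer: 1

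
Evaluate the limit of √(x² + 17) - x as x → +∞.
This is an ∞ − ∞ indeterminate form.
Multiply and divide by the conjugate √(x²+17) + x; the x² terms cancel, leaving 17/(√(x²+17)+x) → 0.
Limit = 0.

Final answer: 0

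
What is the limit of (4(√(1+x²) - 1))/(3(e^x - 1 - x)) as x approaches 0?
Both numerator and denominator → 0 as x → 0; this is a 0/0 indeterminate form.
Expand each to leading order near x = 0: numerator ~ 2·x^2, denominator ~ 3·x^2/2.
The limit of the ratio is 4/3.

Final answer: 4/3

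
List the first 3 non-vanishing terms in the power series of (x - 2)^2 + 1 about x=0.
x^2 - 4·x + 5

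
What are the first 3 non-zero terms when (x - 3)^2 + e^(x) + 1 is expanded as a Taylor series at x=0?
3·x^2/2 - 5·x + 11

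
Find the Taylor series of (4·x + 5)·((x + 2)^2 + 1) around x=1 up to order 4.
90 + 94·(x - 1) + 33·(x - 1)^2 + 4·(x - 1)^3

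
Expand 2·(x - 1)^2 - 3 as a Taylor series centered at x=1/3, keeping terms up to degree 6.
-19/9 - 8·(x - 1/3)/3 + 2·(x - 1/3)^2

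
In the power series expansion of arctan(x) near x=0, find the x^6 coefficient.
Expand to order 6: arctan(x) = x^5/5 - x^3/3 + x + O(x^7).
The coefficient of x^6 is 0.

Final answer: 0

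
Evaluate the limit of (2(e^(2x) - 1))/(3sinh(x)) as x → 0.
Both numerator and denominator → 0 as x → 0; this is a 0/0 indeterminate form.
Expand each to leading order near x = 0: numerator ~ 4·x, denominator ~ 3·x.
The limit of the ratio is 4/3.

Final answer: 4/3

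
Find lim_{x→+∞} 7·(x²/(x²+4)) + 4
Evaluate the dominant behaviour as x → +∞; each term tends to a finite value or vanishes.
Limit = 11.

Final answer: 11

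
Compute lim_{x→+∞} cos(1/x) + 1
Evaluate the dominant behaviour as x → +∞; each term tends to a finite value or vanishes.
Limit = 2.

Final answer: 2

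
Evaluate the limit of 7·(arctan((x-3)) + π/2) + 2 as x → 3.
Direct substitution at x = 3 gives 2 + 7·π/2.

Final answer: 2 + 7·π/2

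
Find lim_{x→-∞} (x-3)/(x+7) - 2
Evaluate the dominant behaviour as x → -∞; each term tends to a finite value or vanishes.
Limit = -1.

Final answer: -1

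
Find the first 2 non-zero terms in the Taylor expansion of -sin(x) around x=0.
x^3/6 - x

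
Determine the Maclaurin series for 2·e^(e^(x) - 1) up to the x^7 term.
877·x^7/2520 + 203·x^6/360 + 13·x^5/15 + 5·x^4/4 + 5·x^3/3 + 2·x^2 + 2·x + 2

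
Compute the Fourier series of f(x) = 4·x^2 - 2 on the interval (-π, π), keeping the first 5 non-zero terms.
-16·cos(x) + 4·cos(2·x) - 16·cos(3·x)/9 + cos(4·x) - 2 + 4·π^2/3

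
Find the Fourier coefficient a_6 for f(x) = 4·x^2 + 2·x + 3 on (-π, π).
a_6 = (1/π) ∫_{-π}^{π} f(x)·cos(6x) dx.
Evaluate the integral (use parity and integration by parts as needed): a_6 = 4/9.

Final answer: 4/9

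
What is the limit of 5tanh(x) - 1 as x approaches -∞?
Evaluate the dominant behaviour as x → -∞; each term tends to a finite value or vanishes.
Limit = -6.

Final answer: -6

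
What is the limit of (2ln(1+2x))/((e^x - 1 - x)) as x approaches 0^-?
Both numerator and denominator → 0 as x → 0^-; this is a 0/0 indeterminate form.
Expand each to leading order near x = 0: numerator ~ 4·x, denominator ~ x^2/2.
The limit of the ratio is -∞.

Final answer: -∞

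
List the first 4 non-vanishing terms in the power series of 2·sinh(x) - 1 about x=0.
x^5/60 + x^3/3 + 2·x - 1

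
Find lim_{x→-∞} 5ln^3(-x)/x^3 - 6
The quotient is an ∞/∞ indeterminate form as x → -∞.
Compare growth rates of the dominant terms (exponentials ≫ polynomials ≫ logarithms), or apply L'Hôpital's rule; the quotient → 0.
Adding the constant: 0 - 6 = -6. Limit = -6.

Final answer: -6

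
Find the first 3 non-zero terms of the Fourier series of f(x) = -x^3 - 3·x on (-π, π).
(6 - 2·π^2)·sin(x) + (3/2 + π^2)·sin(2·x) + (-2·π^2/3 - 14/9)·sin(3·x)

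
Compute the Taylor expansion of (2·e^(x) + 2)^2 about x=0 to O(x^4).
20·x^3/3 + 12·x^2 + 16·x + 16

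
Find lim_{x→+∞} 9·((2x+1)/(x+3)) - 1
Evaluate the dominant behaviour as x → +∞; each term tends to a finite value or vanishes.
Limit = 17.

Final answer: 17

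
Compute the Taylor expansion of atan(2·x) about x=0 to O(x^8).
-128·x^7/7 + 32·x^5/5 - 8·x^3/3 + 2·x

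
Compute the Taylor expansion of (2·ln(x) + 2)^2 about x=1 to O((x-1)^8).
4 + 8·(x - 1) - 4·(x - 1)^3/3 + 5·(x - 1)^4/3 - 26·(x - 1)^5/15 + 77·(x - 1)^6/45 - 58·(x - 1)^7/35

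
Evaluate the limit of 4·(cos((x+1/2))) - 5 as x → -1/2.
Direct substitution at x = -1/2 gives -1.

Final answer: -1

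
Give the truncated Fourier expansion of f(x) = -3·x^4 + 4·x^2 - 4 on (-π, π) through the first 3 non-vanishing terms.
(-160 + 24·π^2)·cos(x) + (13 - 6·π^2)·cos(2·x) - 3·π^4/5 - 4 + 4·π^2/3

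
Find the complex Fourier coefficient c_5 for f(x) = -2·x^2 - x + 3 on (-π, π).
Compute the real Fourier coefficients first: a_5 = 8/25, b_5 = -2/5.
Then c_5 = (a_5 − i·b_5)/2 = 4/25 + i/5.

Final answer: 4/25 + i/5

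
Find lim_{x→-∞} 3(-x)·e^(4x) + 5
The product is a 0·∞ indeterminate form at x → -∞.
Rewrite the product as 3(-x) / e^(-4x) (an ∞/∞ form) and apply L'Hôpital, or use the standard hierarchy e^(4|x|) ≫ |(-x)| as x → -∞.
The indeterminate product → 0, so the limit = 5.

Final answer: 5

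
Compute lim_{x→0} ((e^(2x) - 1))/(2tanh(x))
Both numerator and denominator → 0 as x → 0; this is a 0/0 indeterminate form.
Expand each to leading order near x = 0: numerator ~ 2·x, denominator ~ 2·x.
The limit of the ratio is 1.

Final answer: 1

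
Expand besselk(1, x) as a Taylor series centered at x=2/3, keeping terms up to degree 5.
besselk(1, 2/3) + (-besselk(2, 2/3)/2 - besselk(0, 2/3)/2)·(x - 2/3) + (3·besselk(1, 2/3)/8 + besselk(3, 2/3)/8)·(x - 2/3)^2 + (-besselk(4, 2/3)/48 - besselk(2, 2/3)/12 - besselk(0, 2/3)/16)·(x - 2/3)^3 + (5·besselk(1, 2/3)/192 + 5·besselk(3, 2/3)/384 + besselk(5, 2/3)/384)·(x - 2/3)^4 + (-besselk(6, 2/3)/3840 - besselk(4, 2/3)/640 - besselk(2, 2/3)/256 - besselk(0, 2/3)/384)·(x - 2/3)^5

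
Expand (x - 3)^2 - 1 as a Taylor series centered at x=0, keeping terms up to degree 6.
x^2 - 6·x + 8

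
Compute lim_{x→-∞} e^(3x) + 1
Evaluate the dominant behaviour as x → -∞; each term tends to a finite value or vanishes.
Limit = 1.

Final answer: 1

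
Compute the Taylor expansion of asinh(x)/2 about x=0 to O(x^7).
3·x^5/80 - x^3/12 + x/2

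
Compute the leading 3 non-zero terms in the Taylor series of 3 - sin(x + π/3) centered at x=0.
√(3)·x^2/4 - x/2 - √(3)/2 + 3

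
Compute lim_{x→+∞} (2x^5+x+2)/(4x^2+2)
This is an ∞/∞ indeterminate form as x → +∞.
Divide numerator and denominator by x^5 and let the lower-order terms vanish; the numerator's degree 5 exceeds the denominator's degree 2, so the quotient diverges.
Limit = ∞.

Final answer: ∞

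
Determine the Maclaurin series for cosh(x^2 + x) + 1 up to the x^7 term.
7·x^7/40 + 181·x^6/720 + x^5/6 + 13·x^4/24 + x^3 + x^2/2 + 2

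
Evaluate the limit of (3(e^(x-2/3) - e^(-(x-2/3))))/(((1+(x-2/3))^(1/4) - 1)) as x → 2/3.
Both numerator and denominator → 0 as x → 2/3; this is a 0/0 indeterminate form.
Expand each to leading order near x = 2/3: numerator ~ 6·(x - 2/3), denominator ~ (x - 2/3)/4.
The limit of the ratio is 24.

Final answer: 24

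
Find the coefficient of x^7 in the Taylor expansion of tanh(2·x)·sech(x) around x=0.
Expand to order 7: tanh(2·x)·sech(x) = -24611·x^7/2520 + 361·x^5/60 - 11·x^3/3 + 2·x + O(x^8).
The coefficient of x^7 is -24611/2520.

Final answer: -24611/2520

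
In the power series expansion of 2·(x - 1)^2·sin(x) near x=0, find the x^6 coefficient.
Expand to order 6: 2·(x - 1)^2·sin(x) = -x^6/30 - 19·x^5/60 + 2·x^4/3 + 5·x^3/3 - 4·x^2 + 2·x + O(x^7).
The coefficient of x^6 is -1/30.

Final answer: -1/30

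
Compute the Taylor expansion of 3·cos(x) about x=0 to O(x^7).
-x^6/240 + x^4/8 - 3·x^2/2 + 3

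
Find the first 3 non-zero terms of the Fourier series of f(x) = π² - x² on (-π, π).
4·cos(x) - cos(2·x) + 2·π^2/3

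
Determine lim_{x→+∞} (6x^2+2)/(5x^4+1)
This is an ∞/∞ indeterminate form as x → +∞.
Divide numerator and denominator by x^4 and let the lower-order terms vanish; the numerator's degree 2 is below the denominator's degree 4, so the quotient → 0.
Limit = 0.

Final answer: 0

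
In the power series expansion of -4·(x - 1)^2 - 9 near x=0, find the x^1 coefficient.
Expand to order 1: -4·(x - 1)^2 - 9 = 8·x - 13 + O(x^2).
The coefficient of x^1 is 8.

Final answer: 8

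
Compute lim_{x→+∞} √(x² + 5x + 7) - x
This is an ∞ − ∞ indeterminate form.
Multiply and divide by the conjugate √(x²+5x + 7) + x; the x² terms cancel, leaving (5x + 7)/(√(x²+5x + 7)+x) → 5/2.
Limit = 5/2.

Final answer: 5/2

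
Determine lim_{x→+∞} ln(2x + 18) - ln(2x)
This is an ∞ − ∞ indeterminate form.
Combine the logarithms: ln(2x+18) − ln(2x) = ln((2x+18)/(2x)) = ln(1 + 18/(2x)) → ln(1) = 0.
Limit = 0.

Final answer: 0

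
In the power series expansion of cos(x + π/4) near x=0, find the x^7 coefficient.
Expand to order 7: cos(x + π/4) = √(2)·x^7/10080 - √(2)·x^6/1440 - √(2)·x^5/240 + √(2)·x^4/48 + √(2)·x^3/12 - √(2)·x^2/4 - √(2)·x/2 + √(2)/2 + O(x^8).
The coefficient of x^7 is √(2)/10080.

Final answer: √(2)/10080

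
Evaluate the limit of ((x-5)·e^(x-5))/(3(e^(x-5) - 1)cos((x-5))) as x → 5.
Both numerator and denominator → 0 as x → 5; this is a 0/0 indeterminate form.
Expand each to leading order near x = 5: numerator ~ (x - 5), denominator ~ 3·(x - 5).
The limit of the ratio is 1/3.

Final answer: 1/3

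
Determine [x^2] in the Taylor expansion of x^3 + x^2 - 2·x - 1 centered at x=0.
Expand to order 2: x^3 + x^2 - 2·x - 1 = x^2 - 2·x - 1 + O(x^3).
The coefficient of x^2 is 1.

Final answer: 1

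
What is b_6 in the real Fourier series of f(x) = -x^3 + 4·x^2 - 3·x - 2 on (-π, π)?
b_6 = (1/π) ∫_{-π}^{π} f(x)·sin(6x) dx.
Evaluate the integral (use parity and integration by parts as needed): b_6 = 17/18 + π^2/3.

Final answer: 17/18 + π^2/3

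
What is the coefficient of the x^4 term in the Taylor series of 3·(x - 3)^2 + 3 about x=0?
Expand to order 4: 3·(x - 3)^2 + 3 = 3·x^2 - 18·x + 30 + O(x^5).
The coefficient of x^4 is 0.

Final answer: 0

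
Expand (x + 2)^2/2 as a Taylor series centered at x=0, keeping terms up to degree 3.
x^2/2 + 2·x + 2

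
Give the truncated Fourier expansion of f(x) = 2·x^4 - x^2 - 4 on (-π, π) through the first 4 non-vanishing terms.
(100 - 16·π^2)·cos(x) + (-7 + 4·π^2)·cos(2·x) + (44/27 - 16·π^2/9)·cos(3·x) - 4 - π^2/3 + 2·π^4/5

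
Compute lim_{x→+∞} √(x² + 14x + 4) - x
This is an ∞ − ∞ indeterminate form.
Multiply and divide by the conjugate √(x²+14x + 4) + x; the x² terms cancel, leaving (14x + 4)/(√(x²+14x + 4)+x) → 14/2 = 7.
Limit = 7.

Final answer: 7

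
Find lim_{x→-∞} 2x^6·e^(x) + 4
The product is a 0·∞ indeterminate form at x → -∞.
Rewrite the product as 2x^6 / e^(-x) (an ∞/∞ form) and apply L'Hôpital, or use the standard hierarchy e^(|x|) ≫ |x^6| as x → -∞.
The indeterminate product → 0, so the limit = 4.

Final answer: 4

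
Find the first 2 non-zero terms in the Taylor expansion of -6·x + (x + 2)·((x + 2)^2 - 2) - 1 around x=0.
4·x + 3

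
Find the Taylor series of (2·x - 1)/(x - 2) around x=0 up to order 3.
-3·x^3/16 - 3·x^2/8 - 3·x/4 + 1/2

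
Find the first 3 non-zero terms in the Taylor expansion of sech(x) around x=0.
5·x^4/24 - x^2/2 + 1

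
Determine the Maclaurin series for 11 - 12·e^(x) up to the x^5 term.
-x^5/10 - x^4/2 - 2·x^3 - 6·x^2 - 12·x - 1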